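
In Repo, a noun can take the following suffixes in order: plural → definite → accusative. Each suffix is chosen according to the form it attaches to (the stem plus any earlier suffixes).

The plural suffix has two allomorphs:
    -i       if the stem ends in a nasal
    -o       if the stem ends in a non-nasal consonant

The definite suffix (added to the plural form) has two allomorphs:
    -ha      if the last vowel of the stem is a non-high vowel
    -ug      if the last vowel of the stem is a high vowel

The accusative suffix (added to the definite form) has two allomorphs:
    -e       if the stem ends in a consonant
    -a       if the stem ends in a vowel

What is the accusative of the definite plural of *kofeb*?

*kofeb*: final consonant = /b/, non-nasal → -o → *kofebo*.
The plural form *kofebo*: last vowel = /o/, a non-high vowel → -ha → *kofeboha*.
Since the final sound of the definite form *kofeboha* is /a/ (a vowel), it takes -a, giving *kofebohaa*.

kofebohaa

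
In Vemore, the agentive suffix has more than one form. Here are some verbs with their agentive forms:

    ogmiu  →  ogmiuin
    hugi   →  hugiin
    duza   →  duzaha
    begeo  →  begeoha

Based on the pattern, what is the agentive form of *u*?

The alternation tracks the last vowel of the stem — -in when the last vowel of the stem is a high vowel (*ogmiu*, *hugi*); -ha when the last vowel of the stem is a non-high vowel (*duza*, *begeo*).
*u*: last vowel = /u/, a high vowel → -in → *uin*.

uin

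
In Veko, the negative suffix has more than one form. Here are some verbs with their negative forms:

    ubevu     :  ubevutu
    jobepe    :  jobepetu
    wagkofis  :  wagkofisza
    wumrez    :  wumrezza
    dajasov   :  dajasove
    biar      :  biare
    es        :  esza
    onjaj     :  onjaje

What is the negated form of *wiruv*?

The suffix is conditioned by the final sound: -za when the stem ends in a sibilant (*wagkofis*, *wumrez*, *es*); -e when the stem ends in a non-sibilant consonant (*dajasov*, *biar*, *onjaj*); -tu when the stem ends in a vowel (*ubevu*, *jobepe*).
*wiruv* — final sound /v/ (a non-sibilant consonant) → -e → *wiruve*.

wiruve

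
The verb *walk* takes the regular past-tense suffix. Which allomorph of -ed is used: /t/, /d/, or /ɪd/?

The stem *walk* ends in a voiceless consonant other than /t/.
The -ed suffix is realized as /ɪd/ after /t, d/; as /t/ after other voiceless consonants; and as /d/ after other voiced sounds.
So -ed on *walk* is pronounced /t/.

/t/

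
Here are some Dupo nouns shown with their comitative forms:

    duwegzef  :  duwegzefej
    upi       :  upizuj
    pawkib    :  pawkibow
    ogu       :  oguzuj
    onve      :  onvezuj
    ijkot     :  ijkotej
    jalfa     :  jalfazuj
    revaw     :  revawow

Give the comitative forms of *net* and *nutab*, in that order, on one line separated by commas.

The alternation tracks the final sound of the stem — -ej when the stem ends in a voiceless consonant (*duwegzef*, *ijkot*); -ow when the stem ends in a voiced consonant (*pawkib*, *revaw*); -zuj when the stem ends in a vowel (*upi*, *ogu*, *onve*, *jalfa*).
Since the final sound of *net* is /t/ (a voiceless consonant), it takes -ej, giving *netej*.
The final sound of *nutab* is /b/, which is a voiced consonant, so the suffix is -ow, giving *nutabow*.

netej, nutabow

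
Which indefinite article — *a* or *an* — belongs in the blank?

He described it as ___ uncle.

an

The indefinite article is chosen by the initial *sound* of the following word, not its spelling.
*uncle* begins with the sound /ʌ/ (u pronounced /ʌ/) — a vowel sound.
So the article is *an*: He described it as an uncle.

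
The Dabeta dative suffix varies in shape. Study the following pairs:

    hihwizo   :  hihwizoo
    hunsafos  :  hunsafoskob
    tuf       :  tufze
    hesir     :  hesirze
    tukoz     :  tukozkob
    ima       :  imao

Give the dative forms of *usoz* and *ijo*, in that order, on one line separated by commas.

The alternation tracks the final sound of the stem — -kob when the stem ends in a sibilant (*hunsafos*, *tukoz*); -ze when the stem ends in a non-sibilant consonant (*tuf*, *hesir*); -o when the stem ends in a vowel (*hihwizo*, *ima*).
Since the final sound of *usoz* is /z/ (a sibilant), it takes -kob, giving *usozkob*.
*ijo*: final sound = /o/, a vowel → -o → *ijoo*.

usozkob, ijoo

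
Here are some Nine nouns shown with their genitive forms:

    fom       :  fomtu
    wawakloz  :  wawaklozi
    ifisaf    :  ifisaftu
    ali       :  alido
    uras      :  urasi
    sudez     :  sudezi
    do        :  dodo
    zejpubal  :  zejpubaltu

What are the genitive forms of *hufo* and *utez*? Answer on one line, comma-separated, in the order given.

hufodo, utezi

The suffix is conditioned by the final sound: -i when the stem ends in a sibilant (*wawakloz*, *uras*, *sudez*); -tu when the stem ends in a non-sibilant consonant (*fom*, *ifisaf*, *zejpubal*); -do when the stem ends in a vowel (*ali*, *do*).
*hufo* — final sound /o/ (a vowel) → -do → *hufodo*.
Since the final sound of *utez* is /z/ (a sibilant), it takes -i, giving *utezi*.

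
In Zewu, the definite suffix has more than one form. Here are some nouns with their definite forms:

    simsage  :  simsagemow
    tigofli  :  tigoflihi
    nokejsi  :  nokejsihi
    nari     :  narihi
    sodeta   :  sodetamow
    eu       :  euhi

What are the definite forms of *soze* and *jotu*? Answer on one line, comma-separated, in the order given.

The pattern is height harmony: -hi when the last vowel of the stem is a high vowel (*tigofli*, *nokejsi*, *nari*, *eu*); -mow when the last vowel of the stem is a non-high vowel (*simsage*, *sodeta*).
*soze*: last vowel = /e/, a non-high vowel → -mow → *sozemow*.
*jotu* — last vowel /u/ (a high vowel) → -hi → *jotuhi*.

sozemow, jotuhi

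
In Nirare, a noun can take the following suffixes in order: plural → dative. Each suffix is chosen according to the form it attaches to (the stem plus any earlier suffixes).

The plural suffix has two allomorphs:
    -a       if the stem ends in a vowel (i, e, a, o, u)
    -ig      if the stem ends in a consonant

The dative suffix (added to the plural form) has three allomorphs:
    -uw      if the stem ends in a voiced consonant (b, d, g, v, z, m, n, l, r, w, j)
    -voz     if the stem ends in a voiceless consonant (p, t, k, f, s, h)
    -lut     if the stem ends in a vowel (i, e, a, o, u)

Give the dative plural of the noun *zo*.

The final sound of *zo* is /o/, which is a vowel, so the plural suffix is -a, giving *zoa*.
The plural form *zoa* — final sound /a/ (a vowel) → -lut → *zoalut*.

zoalut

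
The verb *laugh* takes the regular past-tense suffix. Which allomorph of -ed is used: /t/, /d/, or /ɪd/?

The stem *laugh* ends in a voiceless consonant other than /t/.
The -ed suffix is realized as /ɪd/ after /t, d/; as /t/ after other voiceless consonants; and as /d/ after other voiced sounds.
So -ed on *laugh* is pronounced /t/.

/t/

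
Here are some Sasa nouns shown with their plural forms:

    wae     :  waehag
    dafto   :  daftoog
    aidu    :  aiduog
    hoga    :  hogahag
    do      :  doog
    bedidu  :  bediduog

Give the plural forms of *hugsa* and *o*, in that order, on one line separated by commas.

Looking at the last vowel of each stem: -og when the last vowel of the stem is a rounded vowel (*dafto*, *aidu*, *do*, *bedidu*); -hag when the last vowel of the stem is an unrounded vowel (*wae*, *hoga*).
*hugsa*: last vowel = /a/, an unrounded vowel → -hag → *hugsahag*.
*o*: last vowel = /o/, a rounded vowel → -og → *oog*.

hugsahag, oog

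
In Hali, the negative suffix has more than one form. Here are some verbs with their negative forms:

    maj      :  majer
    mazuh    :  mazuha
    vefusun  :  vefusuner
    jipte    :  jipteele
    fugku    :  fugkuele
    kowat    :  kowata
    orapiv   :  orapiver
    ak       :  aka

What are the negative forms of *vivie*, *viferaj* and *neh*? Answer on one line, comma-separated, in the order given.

vivieele, viferajer, neha

The alternation tracks the final sound of the stem — -a when the stem ends in a voiceless consonant (*mazuh*, *kowat*, *ak*); -er when the stem ends in a voiced consonant (*maj*, *vefusun*, *orapiv*); -ele when the stem ends in a vowel (*jipte*, *fugku*).
*vivie*: final sound = /e/, a vowel → -ele → *vivieele*.
The final sound of *viferaj* is /j/, which is a voiced consonant, so the suffix is -er, giving *viferajer*.
*neh* — final sound /h/ (a voiceless consonant) → -a → *neha*.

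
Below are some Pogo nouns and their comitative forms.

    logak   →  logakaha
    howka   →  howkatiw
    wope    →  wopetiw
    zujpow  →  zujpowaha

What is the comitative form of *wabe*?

The pattern is consonant vs. vowel: -aha when the stem ends in a consonant (*logak*, *zujpow*); -tiw when the stem ends in a vowel (*howka*, *wope*).
The final sound of *wabe* is /e/, which is a vowel, so the suffix is -tiw, giving *wabetiw*.

wabetiw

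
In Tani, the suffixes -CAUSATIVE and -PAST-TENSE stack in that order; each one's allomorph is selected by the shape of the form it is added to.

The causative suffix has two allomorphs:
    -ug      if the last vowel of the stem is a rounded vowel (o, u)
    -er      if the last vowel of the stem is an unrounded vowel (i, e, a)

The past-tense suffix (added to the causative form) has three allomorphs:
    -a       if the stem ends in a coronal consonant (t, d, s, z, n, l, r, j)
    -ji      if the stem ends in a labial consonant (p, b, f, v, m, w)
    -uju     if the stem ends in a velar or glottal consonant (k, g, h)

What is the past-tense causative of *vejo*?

vejouguju

*vejo*: last vowel = /o/, a rounded vowel → -ug → *vejoug*.
The causative form *vejoug* — final consonant /g/ (velar/glottal) → -uju → *vejouguju*.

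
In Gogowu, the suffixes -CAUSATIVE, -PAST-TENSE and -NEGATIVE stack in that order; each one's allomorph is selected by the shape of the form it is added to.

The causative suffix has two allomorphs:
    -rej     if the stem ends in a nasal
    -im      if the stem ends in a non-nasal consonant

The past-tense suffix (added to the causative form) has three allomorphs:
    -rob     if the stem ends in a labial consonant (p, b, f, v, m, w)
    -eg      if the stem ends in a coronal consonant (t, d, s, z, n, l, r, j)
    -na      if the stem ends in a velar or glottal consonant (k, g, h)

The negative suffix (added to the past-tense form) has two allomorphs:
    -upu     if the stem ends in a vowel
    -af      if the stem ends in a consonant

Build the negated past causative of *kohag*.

kohagimrobaf

The final consonant of *kohag* is /g/, which is non-nasal, so the causative suffix is -im, giving *kohagim*.
Since the final consonant of the causative form *kohagim* is /m/ (labial), it takes -rob, giving *kohagimrob*.
The past-tense form *kohagimrob* — final sound /b/ (a consonant) → -af → *kohagimrobaf*.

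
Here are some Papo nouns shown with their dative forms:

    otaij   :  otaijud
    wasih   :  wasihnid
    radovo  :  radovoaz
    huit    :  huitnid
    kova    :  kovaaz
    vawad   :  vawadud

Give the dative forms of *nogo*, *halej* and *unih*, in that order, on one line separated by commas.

The alternation tracks the final sound of the stem — -nid when the stem ends in a voiceless consonant (*wasih*, *huit*); -ud when the stem ends in a voiced consonant (*otaij*, *vawad*); -az when the stem ends in a vowel (*radovo*, *kova*).
*nogo* — final sound /o/ (a vowel) → -az → *nogoaz*.
*halej* — final sound /j/ (a voiced consonant) → -ud → *halejud*.
The final sound of *unih* is /h/, which is a voiceless consonant, so the suffix is -nid, giving *unihnid*.

nogoaz, halejud, unihnid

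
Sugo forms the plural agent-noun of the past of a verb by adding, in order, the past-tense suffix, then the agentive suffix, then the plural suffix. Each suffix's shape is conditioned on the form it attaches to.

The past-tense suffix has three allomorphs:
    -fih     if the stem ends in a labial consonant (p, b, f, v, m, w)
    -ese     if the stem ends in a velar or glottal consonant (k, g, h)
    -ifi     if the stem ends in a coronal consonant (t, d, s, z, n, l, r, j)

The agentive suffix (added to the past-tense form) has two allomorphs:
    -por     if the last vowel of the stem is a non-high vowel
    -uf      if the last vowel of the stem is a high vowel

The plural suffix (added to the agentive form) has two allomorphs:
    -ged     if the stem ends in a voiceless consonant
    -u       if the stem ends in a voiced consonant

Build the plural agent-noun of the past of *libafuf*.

libafuffihufged

*libafuf*: final consonant = /f/, labial → -fih → *libafuffih*.
The past-tense form *libafuffih* — last vowel /i/ (a high vowel) → -uf → *libafuffihuf*.
The agentive form *libafuffihuf*: final consonant = /f/, voiceless → -ged → *libafuffihufged*.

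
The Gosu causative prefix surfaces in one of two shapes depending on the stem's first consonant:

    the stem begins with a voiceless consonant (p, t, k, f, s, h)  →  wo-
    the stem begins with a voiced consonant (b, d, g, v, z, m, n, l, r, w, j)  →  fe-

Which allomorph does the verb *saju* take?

wo-

*saju* — first consonant /s/ (voiceless) → wo-.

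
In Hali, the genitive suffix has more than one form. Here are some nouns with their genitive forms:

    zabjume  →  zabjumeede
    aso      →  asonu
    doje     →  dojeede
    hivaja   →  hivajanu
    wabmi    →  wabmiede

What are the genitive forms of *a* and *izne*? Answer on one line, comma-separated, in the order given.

The pattern is front/back vowel harmony: -ede when the last vowel of the stem is a front vowel (*zabjume*, *doje*, *wabmi*); -nu when the last vowel of the stem is a back vowel (*aso*, *hivaja*).
*a*: last vowel = /a/, a back vowel → -nu → *anu*.
*izne*: last vowel = /e/, a front vowel → -ede → *izneede*.

anu, izneede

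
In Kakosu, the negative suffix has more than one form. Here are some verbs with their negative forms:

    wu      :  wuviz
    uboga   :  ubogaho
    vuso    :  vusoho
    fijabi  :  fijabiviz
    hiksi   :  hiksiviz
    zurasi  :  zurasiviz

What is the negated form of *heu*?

The pattern is height harmony: -viz when the last vowel of the stem is a high vowel (*wu*, *fijabi*, *hiksi*, *zurasi*); -ho when the last vowel of the stem is a non-high vowel (*uboga*, *vuso*).
*heu*: last vowel = /u/, a high vowel → -viz → *heuviz*.

heuviz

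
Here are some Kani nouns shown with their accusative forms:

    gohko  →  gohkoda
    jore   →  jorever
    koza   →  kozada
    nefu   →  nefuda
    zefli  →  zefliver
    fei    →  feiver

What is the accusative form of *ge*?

The suffix is conditioned by the last vowel: -ver when the last vowel of the stem is a front vowel (*jore*, *zefli*, *fei*); -da when the last vowel of the stem is a back vowel (*gohko*, *koza*, *nefu*).
Since the last vowel of *ge* is /e/ (a front vowel), it takes -ver, giving *gever*.

gever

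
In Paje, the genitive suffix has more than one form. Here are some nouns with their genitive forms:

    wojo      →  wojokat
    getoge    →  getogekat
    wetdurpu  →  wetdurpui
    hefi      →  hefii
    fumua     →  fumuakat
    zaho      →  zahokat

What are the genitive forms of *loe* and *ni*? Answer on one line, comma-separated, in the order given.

loekat, nii

The suffix is conditioned by the last vowel: -i when the last vowel of the stem is a high vowel (*wetdurpu*, *hefi*); -kat when the last vowel of the stem is a non-high vowel (*wojo*, *getoge*, *fumua*, *zaho*).
Since the last vowel of *loe* is /e/ (a non-high vowel), it takes -kat, giving *loekat*.
The last vowel of *ni* is /i/, which is a high vowel, so the suffix is -i, giving *nii*.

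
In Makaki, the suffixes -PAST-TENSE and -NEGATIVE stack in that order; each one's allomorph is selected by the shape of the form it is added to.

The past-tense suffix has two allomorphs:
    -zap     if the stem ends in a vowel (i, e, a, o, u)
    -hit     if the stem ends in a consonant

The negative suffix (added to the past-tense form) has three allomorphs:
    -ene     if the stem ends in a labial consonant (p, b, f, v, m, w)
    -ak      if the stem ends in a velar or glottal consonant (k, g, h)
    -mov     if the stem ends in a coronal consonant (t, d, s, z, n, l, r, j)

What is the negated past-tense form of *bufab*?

Since the final sound of *bufab* is /b/ (a consonant), it takes -hit, giving *bufabhit*.
The past-tense form *bufabhit* — final consonant /t/ (coronal) → -mov → *bufabhitmov*.

bufabhitmov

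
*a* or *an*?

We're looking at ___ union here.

a

The indefinite article is chosen by the initial *sound* of the following word, not its spelling.
*union* begins with the sound /juː/ (u pronounced /juː/) — a consonant sound.
So the article is *a*: We're looking at a union here.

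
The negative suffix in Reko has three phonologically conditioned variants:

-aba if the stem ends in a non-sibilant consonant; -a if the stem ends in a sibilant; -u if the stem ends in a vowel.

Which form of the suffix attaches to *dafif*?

The final sound of *dafif* is /f/, which is a non-sibilant consonant, so the suffix is -aba.

-aba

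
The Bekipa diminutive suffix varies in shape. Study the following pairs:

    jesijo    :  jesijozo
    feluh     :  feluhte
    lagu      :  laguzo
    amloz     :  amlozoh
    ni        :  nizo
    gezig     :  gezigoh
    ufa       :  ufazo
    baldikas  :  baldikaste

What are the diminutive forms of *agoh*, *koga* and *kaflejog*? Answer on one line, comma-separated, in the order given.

agohte, kogazo, kaflejogoh

Looking at the final sound of each stem: -te when the stem ends in a voiceless consonant (*feluh*, *baldikas*); -oh when the stem ends in a voiced consonant (*amloz*, *gezig*); -zo when the stem ends in a vowel (*jesijo*, *lagu*, *ni*, *ufa*).
The final sound of *agoh* is /h/, which is a voiceless consonant, so the suffix is -te, giving *agohte*.
Since the final sound of *koga* is /a/ (a vowel), it takes -zo, giving *kogazo*.
*kaflejog* — final sound /g/ (a voiced consonant) → -oh → *kaflejogoh*.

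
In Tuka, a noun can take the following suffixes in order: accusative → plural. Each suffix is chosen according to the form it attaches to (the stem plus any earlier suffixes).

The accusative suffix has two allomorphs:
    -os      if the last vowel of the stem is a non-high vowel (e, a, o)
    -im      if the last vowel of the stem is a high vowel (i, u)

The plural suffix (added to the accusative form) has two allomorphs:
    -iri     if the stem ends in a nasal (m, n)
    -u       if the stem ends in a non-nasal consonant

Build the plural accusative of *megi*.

megiimiri

Since the last vowel of *megi* is /i/ (a high vowel), it takes -im, giving *megiim*.
The final consonant of the accusative form *megiim* is /m/, which is a nasal, so the plural suffix is -iri, giving *megiimiri*.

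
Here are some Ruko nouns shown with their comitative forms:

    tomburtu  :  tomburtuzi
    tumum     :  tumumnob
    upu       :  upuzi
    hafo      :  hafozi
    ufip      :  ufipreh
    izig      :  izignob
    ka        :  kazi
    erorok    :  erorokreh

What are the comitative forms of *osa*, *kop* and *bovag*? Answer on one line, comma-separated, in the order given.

The suffix is conditioned by the final sound: -reh when the stem ends in a voiceless consonant (*ufip*, *erorok*); -nob when the stem ends in a voiced consonant (*tumum*, *izig*); -zi when the stem ends in a vowel (*tomburtu*, *upu*, *hafo*, *ka*).
The final sound of *osa* is /a/, which is a vowel, so the suffix is -zi, giving *osazi*.
*kop*: final sound = /p/, a voiceless consonant → -reh → *kopreh*.
*bovag*: final sound = /g/, a voiced consonant → -nob → *bovagnob*.

osazi, kopreh, bovagnob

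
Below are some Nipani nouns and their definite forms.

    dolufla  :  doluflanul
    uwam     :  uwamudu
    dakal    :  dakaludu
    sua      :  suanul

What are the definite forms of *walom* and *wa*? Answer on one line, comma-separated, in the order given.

The pattern is consonant vs. vowel: -udu when the stem ends in a consonant (*uwam*, *dakal*); -nul when the stem ends in a vowel (*dolufla*, *sua*).
Since the final sound of *walom* is /m/ (a consonant), it takes -udu, giving *walomudu*.
*wa* — final sound /a/ (a vowel) → -nul → *wanul*.

walomudu, wanul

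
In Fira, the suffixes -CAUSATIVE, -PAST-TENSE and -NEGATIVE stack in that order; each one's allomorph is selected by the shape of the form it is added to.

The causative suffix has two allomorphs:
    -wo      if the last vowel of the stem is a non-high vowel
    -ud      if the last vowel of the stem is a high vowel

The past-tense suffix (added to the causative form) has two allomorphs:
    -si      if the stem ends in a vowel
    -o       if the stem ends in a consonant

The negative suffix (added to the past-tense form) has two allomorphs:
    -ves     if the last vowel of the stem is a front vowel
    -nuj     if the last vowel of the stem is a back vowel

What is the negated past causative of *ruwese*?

Since the last vowel of *ruwese* is /e/ (a non-high vowel), it takes -wo, giving *ruwesewo*.
The causative form *ruwesewo* — final sound /o/ (a vowel) → -si → *ruwesewosi*.
The last vowel of the past-tense form *ruwesewosi* is /i/, which is a front vowel, so the negative suffix is -ves, giving *ruwesewosives*.

ruwesewosives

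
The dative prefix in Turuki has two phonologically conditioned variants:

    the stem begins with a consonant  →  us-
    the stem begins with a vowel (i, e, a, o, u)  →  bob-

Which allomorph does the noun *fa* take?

The first sound of *fa* is /f/, which is a consonant, so the prefix is us-.

us-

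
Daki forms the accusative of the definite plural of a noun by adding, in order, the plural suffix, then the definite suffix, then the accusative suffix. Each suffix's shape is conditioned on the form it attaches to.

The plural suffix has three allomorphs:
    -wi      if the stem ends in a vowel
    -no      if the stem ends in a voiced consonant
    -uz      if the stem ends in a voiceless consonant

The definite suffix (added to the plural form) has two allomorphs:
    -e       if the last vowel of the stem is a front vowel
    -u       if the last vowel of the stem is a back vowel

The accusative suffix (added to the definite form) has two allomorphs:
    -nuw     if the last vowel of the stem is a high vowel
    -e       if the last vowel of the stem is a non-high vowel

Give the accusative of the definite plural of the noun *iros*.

irosuzunuw

The final sound of *iros* is /s/, which is a voiceless consonant, so the plural suffix is -uz, giving *irosuz*.
The plural form *irosuz* — last vowel /u/ (a back vowel) → -u → *irosuzu*.
The definite form *irosuzu* — last vowel /u/ (a high vowel) → -nuw → *irosuzunuw*.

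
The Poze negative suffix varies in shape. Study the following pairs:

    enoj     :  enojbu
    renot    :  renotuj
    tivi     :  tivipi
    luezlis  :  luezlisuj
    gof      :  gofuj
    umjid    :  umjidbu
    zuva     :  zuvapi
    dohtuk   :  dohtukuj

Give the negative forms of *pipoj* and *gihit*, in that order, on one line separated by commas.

pipojbu, gihituj

The suffix is conditioned by the final sound: -uj when the stem ends in a voiceless consonant (*renot*, *luezlis*, *gof*, *dohtuk*); -bu when the stem ends in a voiced consonant (*enoj*, *umjid*); -pi when the stem ends in a vowel (*tivi*, *zuva*).
Since the final sound of *pipoj* is /j/ (a voiced consonant), it takes -bu, giving *pipojbu*.
The final sound of *gihit* is /t/, which is a voiceless consonant, so the suffix is -uj, giving *gihituj*.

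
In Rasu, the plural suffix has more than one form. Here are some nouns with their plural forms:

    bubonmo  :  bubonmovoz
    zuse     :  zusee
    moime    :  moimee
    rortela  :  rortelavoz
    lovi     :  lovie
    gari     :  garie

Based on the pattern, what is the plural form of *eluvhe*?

Looking at the last vowel of each stem: -e when the last vowel of the stem is a front vowel (*zuse*, *moime*, *lovi*, *gari*); -voz when the last vowel of the stem is a back vowel (*bubonmo*, *rortela*).
*eluvhe* — last vowel /e/ (a front vowel) → -e → *eluvhee*.

eluvhee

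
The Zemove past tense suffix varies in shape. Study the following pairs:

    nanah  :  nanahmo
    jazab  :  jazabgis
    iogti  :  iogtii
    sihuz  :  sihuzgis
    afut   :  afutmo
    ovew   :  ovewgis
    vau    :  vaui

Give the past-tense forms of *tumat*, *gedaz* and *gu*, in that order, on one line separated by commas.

tumatmo, gedazgis, gui

Looking at the final sound of each stem: -mo when the stem ends in a voiceless consonant (*nanah*, *afut*); -gis when the stem ends in a voiced consonant (*jazab*, *sihuz*, *ovew*); -i when the stem ends in a vowel (*iogti*, *vau*).
The final sound of *tumat* is /t/, which is a voiceless consonant, so the suffix is -mo, giving *tumatmo*.
Since the final sound of *gedaz* is /z/ (a voiced consonant), it takes -gis, giving *gedazgis*.
The final sound of *gu* is /u/, which is a vowel, so the suffix is -i, giving *gui*.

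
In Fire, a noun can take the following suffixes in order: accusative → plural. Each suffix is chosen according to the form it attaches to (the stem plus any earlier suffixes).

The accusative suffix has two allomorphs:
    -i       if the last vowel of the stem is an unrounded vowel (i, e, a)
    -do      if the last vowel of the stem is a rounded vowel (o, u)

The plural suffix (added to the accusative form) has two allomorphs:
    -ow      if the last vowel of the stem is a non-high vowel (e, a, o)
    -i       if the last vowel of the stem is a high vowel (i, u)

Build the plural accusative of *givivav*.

givivavii

*givivav* — last vowel /a/ (an unrounded vowel) → -i → *givivavi*.
Since the last vowel of the accusative form *givivavi* is /i/ (a high vowel), it takes -i, giving *givivavii*.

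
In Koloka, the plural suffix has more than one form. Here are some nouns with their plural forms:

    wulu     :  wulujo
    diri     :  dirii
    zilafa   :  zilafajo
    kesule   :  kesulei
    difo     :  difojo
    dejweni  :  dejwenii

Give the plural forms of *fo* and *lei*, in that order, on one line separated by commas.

Looking at the last vowel of each stem: -i when the last vowel of the stem is a front vowel (*diri*, *kesule*, *dejweni*); -jo when the last vowel of the stem is a back vowel (*wulu*, *zilafa*, *difo*).
Since the last vowel of *fo* is /o/ (a back vowel), it takes -jo, giving *fojo*.
*lei*: last vowel = /i/, a front vowel → -i → *leii*.

fojo, leii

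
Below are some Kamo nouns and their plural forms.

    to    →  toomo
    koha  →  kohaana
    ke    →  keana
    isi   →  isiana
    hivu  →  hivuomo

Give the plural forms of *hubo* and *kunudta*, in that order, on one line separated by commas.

Looking at the last vowel of each stem: -omo when the last vowel of the stem is a rounded vowel (*to*, *hivu*); -ana when the last vowel of the stem is an unrounded vowel (*koha*, *ke*, *isi*).
The last vowel of *hubo* is /o/, which is a rounded vowel, so the suffix is -omo, giving *huboomo*.
*kunudta*: last vowel = /a/, an unrounded vowel → -ana → *kunudtaana*.

huboomo, kunudtaana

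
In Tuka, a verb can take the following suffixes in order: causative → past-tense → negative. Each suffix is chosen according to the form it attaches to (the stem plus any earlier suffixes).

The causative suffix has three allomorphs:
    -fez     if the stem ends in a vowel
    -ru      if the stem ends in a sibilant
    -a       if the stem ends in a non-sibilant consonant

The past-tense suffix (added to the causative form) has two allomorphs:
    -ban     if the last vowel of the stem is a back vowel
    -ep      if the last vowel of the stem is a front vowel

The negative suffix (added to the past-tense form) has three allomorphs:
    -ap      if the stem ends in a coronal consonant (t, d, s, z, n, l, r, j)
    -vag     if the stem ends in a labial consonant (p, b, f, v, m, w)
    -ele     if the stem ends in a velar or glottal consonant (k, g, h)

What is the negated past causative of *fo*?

*fo*: final sound = /o/, a vowel → -fez → *fofez*.
The last vowel of the causative form *fofez* is /e/, which is a front vowel, so the past-tense suffix is -ep, giving *fofezep*.
Since the final consonant of the past-tense form *fofezep* is /p/ (labial), it takes -vag, giving *fofezepvag*.

fofezepvag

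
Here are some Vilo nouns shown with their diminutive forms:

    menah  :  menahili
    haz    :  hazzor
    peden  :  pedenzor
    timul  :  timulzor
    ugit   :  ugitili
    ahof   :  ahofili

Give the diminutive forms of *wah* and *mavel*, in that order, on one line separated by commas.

wahili, mavelzor

Looking at the final consonant of each stem: -ili when the stem ends in a voiceless consonant (*menah*, *ugit*, *ahof*); -zor when the stem ends in a voiced consonant (*haz*, *peden*, *timul*).
*wah*: final consonant = /h/, voiceless → -ili → *wahili*.
Since the final consonant of *mavel* is /l/ (voiced), it takes -zor, giving *mavelzor*.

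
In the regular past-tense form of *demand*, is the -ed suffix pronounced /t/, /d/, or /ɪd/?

The stem *demand* ends in /t/ or /d/.
The -ed suffix is realized as /ɪd/ after /t, d/; as /t/ after other voiceless consonants; and as /d/ after other voiced sounds.
So -ed on *demand* is pronounced /ɪd/.

/ɪd/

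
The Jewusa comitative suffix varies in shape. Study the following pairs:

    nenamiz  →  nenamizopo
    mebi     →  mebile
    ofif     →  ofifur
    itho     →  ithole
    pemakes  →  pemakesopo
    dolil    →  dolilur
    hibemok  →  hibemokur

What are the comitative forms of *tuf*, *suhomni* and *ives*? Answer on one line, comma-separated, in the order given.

tufur, suhomnile, ivesopo

The alternation tracks the final sound of the stem — -opo when the stem ends in a sibilant (*nenamiz*, *pemakes*); -ur when the stem ends in a non-sibilant consonant (*ofif*, *dolil*, *hibemok*); -le when the stem ends in a vowel (*mebi*, *itho*).
*tuf* — final sound /f/ (a non-sibilant consonant) → -ur → *tufur*.
Since the final sound of *suhomni* is /i/ (a vowel), it takes -le, giving *suhomnile*.
The final sound of *ives* is /s/, which is a sibilant, so the suffix is -opo, giving *ivesopo*.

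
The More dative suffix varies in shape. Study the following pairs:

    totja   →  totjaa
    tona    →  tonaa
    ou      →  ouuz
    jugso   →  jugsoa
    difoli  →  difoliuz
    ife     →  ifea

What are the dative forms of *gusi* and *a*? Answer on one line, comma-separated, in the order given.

gusiuz, aa

Looking at the last vowel of each stem: -uz when the last vowel of the stem is a high vowel (*ou*, *difoli*); -a when the last vowel of the stem is a non-high vowel (*totja*, *tona*, *jugso*, *ife*).
The last vowel of *gusi* is /i/, which is a high vowel, so the suffix is -uz, giving *gusiuz*.
*a* — last vowel /a/ (a non-high vowel) → -a → *aa*.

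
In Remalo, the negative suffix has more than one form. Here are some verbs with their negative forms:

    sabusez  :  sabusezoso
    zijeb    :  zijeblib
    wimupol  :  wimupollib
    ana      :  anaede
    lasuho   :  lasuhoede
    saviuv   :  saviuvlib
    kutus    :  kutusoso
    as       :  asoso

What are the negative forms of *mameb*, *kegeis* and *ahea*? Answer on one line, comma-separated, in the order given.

mameblib, kegeisoso, aheaede

The suffix is conditioned by the final sound: -oso when the stem ends in a sibilant (*sabusez*, *kutus*, *as*); -lib when the stem ends in a non-sibilant consonant (*zijeb*, *wimupol*, *saviuv*); -ede when the stem ends in a vowel (*ana*, *lasuho*).
Since the final sound of *mameb* is /b/ (a non-sibilant consonant), it takes -lib, giving *mameblib*.
*kegeis*: final sound = /s/, a sibilant → -oso → *kegeisoso*.
Since the final sound of *ahea* is /a/ (a vowel), it takes -ede, giving *aheaede*.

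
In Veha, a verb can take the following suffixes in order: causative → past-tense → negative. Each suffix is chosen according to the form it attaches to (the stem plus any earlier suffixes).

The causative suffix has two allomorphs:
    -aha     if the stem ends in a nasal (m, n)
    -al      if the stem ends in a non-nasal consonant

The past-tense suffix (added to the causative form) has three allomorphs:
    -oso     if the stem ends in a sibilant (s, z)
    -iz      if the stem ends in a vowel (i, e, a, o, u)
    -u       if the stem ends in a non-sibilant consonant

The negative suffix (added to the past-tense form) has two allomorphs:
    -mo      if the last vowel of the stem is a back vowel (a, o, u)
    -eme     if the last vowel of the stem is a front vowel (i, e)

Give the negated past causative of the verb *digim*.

The final consonant of *digim* is /m/, which is a nasal, so the causative suffix is -aha, giving *digimaha*.
The causative form *digimaha* — final sound /a/ (a vowel) → -iz → *digimahaiz*.
The past-tense form *digimahaiz*: last vowel = /i/, a front vowel → -eme → *digimahaizeme*.

digimahaizeme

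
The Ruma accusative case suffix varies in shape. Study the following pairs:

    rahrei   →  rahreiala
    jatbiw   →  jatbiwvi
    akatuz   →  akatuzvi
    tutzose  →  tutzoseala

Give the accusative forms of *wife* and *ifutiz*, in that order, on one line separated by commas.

The alternation tracks the final sound of the stem — -vi when the stem ends in a consonant (*jatbiw*, *akatuz*); -ala when the stem ends in a vowel (*rahrei*, *tutzose*).
The final sound of *wife* is /e/, which is a vowel, so the suffix is -ala, giving *wifeala*.
The final sound of *ifutiz* is /z/, which is a consonant, so the suffix is -vi, giving *ifutizvi*.

wifeala, ifutizvi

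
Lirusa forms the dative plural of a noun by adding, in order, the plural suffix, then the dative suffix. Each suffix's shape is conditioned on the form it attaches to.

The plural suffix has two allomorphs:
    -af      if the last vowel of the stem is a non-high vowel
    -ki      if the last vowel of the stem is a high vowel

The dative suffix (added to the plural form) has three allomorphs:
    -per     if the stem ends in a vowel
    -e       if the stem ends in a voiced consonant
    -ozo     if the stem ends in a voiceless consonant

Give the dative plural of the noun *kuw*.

Since the last vowel of *kuw* is /u/ (a high vowel), it takes -ki, giving *kuwki*.
Since the final sound of the plural form *kuwki* is /i/ (a vowel), it takes -per, giving *kuwkiper*.

kuwkiper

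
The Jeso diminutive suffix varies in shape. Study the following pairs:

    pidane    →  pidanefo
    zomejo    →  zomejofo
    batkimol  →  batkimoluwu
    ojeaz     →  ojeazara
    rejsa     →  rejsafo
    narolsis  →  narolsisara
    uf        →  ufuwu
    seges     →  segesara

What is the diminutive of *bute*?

The pattern is sibilance of the final sound: -ara when the stem ends in a sibilant (*ojeaz*, *narolsis*, *seges*); -uwu when the stem ends in a non-sibilant consonant (*batkimol*, *uf*); -fo when the stem ends in a vowel (*pidane*, *zomejo*, *rejsa*).
*bute*: final sound = /e/, a vowel → -fo → *butefo*.

butefo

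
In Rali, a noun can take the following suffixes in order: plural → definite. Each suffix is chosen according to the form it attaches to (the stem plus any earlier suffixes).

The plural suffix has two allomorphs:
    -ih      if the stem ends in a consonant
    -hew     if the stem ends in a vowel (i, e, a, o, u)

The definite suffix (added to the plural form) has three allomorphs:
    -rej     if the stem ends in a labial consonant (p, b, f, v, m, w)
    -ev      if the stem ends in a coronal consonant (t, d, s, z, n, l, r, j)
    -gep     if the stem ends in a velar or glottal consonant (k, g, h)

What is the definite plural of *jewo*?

Since the final sound of *jewo* is /o/ (a vowel), it takes -hew, giving *jewohew*.
The final consonant of the plural form *jewohew* is /w/, which is labial, so the definite suffix is -rej, giving *jewohewrej*.

jewohewrej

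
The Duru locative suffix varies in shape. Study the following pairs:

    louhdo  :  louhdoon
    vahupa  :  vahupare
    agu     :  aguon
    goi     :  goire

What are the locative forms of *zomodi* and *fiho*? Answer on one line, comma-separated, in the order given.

zomodire, fihoon

The alternation tracks the last vowel of the stem — -on when the last vowel of the stem is a rounded vowel (*louhdo*, *agu*); -re when the last vowel of the stem is an unrounded vowel (*vahupa*, *goi*).
Since the last vowel of *zomodi* is /i/ (an unrounded vowel), it takes -re, giving *zomodire*.
The last vowel of *fiho* is /o/, which is a rounded vowel, so the suffix is -on, giving *fihoon*.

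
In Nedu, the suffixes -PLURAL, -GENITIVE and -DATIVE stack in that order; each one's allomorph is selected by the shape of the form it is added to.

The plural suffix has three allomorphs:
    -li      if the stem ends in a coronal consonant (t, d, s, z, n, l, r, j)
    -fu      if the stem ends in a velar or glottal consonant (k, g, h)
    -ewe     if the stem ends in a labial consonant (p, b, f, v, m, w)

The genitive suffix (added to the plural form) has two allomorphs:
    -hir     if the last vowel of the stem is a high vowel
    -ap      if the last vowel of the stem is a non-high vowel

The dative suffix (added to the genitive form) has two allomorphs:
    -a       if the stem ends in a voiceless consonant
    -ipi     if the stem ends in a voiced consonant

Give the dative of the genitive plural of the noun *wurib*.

*wurib* — final consonant /b/ (labial) → -ewe → *wuribewe*.
The plural form *wuribewe*: last vowel = /e/, a non-high vowel → -ap → *wuribeweap*.
The genitive form *wuribeweap* — final consonant /p/ (voiceless) → -a → *wuribeweapa*.

wuribeweapa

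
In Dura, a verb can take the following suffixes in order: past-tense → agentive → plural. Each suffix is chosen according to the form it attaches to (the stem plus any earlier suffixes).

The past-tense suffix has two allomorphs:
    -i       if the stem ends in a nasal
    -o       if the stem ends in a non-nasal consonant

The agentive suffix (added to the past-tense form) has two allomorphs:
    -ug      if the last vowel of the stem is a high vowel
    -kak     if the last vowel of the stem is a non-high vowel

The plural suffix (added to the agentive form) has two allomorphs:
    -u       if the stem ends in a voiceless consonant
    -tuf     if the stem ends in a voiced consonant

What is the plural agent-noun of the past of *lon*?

*lon*: final consonant = /n/, a nasal → -i → *loni*.
The past-tense form *loni*: last vowel = /i/, a high vowel → -ug → *loniug*.
The agentive form *loniug*: final consonant = /g/, voiced → -tuf → *loniugtuf*.

loniugtuf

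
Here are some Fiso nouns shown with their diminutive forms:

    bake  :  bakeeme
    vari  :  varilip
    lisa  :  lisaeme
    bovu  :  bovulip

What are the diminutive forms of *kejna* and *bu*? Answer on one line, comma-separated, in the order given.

kejnaeme, bulip

The alternation tracks the last vowel of the stem — -lip when the last vowel of the stem is a high vowel (*vari*, *bovu*); -eme when the last vowel of the stem is a non-high vowel (*bake*, *lisa*).
*kejna*: last vowel = /a/, a non-high vowel → -eme → *kejnaeme*.
*bu*: last vowel = /u/, a high vowel → -lip → *bulip*.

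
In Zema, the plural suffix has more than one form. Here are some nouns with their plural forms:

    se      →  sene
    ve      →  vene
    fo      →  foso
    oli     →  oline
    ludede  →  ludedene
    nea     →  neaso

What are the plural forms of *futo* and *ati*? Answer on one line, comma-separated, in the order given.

futoso, atine

The alternation tracks the last vowel of the stem — -ne when the last vowel of the stem is a front vowel (*se*, *ve*, *oli*, *ludede*); -so when the last vowel of the stem is a back vowel (*fo*, *nea*).
*futo*: last vowel = /o/, a back vowel → -so → *futoso*.
Since the last vowel of *ati* is /i/ (a front vowel), it takes -ne, giving *atine*.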